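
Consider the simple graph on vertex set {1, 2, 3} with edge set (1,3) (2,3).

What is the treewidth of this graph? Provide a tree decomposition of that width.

Each bag holds 2 vertices, so the decomposition has width 1, which upper-bounds the treewidth. Any graph with an edge has treewidth ≥ 1, and G has the edge 1–3. Therefore the treewidth is 1.

Treewidth 1.
One such decomposition:
Bags: B1 = {1, 3}  B2 = {2, 3}
Tree: B1–B2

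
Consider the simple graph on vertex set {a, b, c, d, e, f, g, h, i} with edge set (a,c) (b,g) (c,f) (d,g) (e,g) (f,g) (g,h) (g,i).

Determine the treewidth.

1

A width-1 tree decomposition is:
Bags: B1 = {a, c}  B2 = {c, f}  B3 = {f, g}  B4 = {b, g}  B5 = {g, i}  B6 = {e, g}  B7 = {d, g}  B8 = {g, h}
Tree: B1–B2, B2–B3, B3–B4, B4–B5, B3–B6, B5–B7, B6–B8
Each bag holds 2 vertices, so the decomposition has width 1, which upper-bounds the treewidth. G has an edge, so its treewidth is at least 1. Combining the bounds, tw(G) = 1.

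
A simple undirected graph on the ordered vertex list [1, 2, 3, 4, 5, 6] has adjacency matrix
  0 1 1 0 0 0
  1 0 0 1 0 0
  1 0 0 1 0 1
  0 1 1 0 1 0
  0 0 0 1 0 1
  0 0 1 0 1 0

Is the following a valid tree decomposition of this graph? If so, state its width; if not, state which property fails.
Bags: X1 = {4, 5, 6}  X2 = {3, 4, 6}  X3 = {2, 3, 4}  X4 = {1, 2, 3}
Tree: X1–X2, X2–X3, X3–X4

Vertex coverage: the bags together contain {1, 2, 3, 4, 5, 6}, the full vertex set. Edge coverage: each edge of G has both endpoints in at least one bag. Running intersection: for every vertex, the bags containing it form a connected subtree. All three properties hold, so this is a valid tree decomposition of width max|bag| − 1 = 2, and hence tw(G) ≤ 2.

Yes; width 2.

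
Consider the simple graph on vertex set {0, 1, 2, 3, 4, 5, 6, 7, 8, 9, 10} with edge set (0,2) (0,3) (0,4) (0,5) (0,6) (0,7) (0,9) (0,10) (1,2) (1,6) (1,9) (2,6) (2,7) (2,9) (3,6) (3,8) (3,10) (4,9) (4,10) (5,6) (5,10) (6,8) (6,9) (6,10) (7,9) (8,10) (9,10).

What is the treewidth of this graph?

A width-3 tree decomposition is:
Bags: B1 = {0, 6, 9, 10}  B2 = {0, 3, 6, 10}  B3 = {0, 4, 9, 10}  B4 = {0, 2, 6, 9}  B5 = {0, 2, 7, 9}  B6 = {3, 6, 8, 10}  B7 = {1, 2, 6, 9}  B8 = {0, 5, 6, 10}
Tree: B1–B2, B1–B3, B1–B4, B4–B5, B2–B6, B4–B7, B1–B8
Each bag holds 4 vertices, so the decomposition has width 3, which upper-bounds the treewidth. Conversely, {0, 4, 9, 10} is a clique of size 4, and the vertices of any clique must share a bag in every tree decomposition; so some bag has ≥ 4 vertices and tw(G) ≥ 3. Hence tw(G) = 3 exactly.

3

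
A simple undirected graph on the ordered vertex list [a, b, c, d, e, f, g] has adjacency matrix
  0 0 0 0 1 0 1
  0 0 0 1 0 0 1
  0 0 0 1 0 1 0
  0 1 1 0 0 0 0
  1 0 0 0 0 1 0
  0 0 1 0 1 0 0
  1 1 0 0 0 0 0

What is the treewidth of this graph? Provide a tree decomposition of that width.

The largest bag has 3 vertices, giving width 2; this decomposition certifies tw(G) ≤ 2. For the lower bound, G contains the cycle e–f–c–d–b–g–a–e, so G is not a forest; only forests have treewidth ≤ 1, hence tw(G) ≥ 2. Therefore the treewidth is 2.

Treewidth 2.
Bags: B1 = {c, e, f}  B2 = {c, d, e}  B3 = {b, d, e}  B4 = {b, e, g}  B5 = {a, e, g}
Tree: B1–B2, B2–B3, B3–B4, B4–B5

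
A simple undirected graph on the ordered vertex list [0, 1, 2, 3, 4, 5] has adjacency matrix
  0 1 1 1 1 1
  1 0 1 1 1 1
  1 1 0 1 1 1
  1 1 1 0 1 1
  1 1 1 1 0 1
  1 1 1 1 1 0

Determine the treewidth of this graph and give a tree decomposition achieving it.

A single bag containing all 6 vertices is trivially a valid decomposition of width 5. Conversely, {0, 1, 2, 3, 4, 5} is a clique of size 6, and the vertices of any clique must share a bag in every tree decomposition; so some bag has ≥ 6 vertices and tw(G) ≥ 5. Hence tw(G) = 5 exactly.

Treewidth 5.
One such decomposition:
Bags: B1 = {0, 1, 2, 3, 4, 5}
Tree: (single bag)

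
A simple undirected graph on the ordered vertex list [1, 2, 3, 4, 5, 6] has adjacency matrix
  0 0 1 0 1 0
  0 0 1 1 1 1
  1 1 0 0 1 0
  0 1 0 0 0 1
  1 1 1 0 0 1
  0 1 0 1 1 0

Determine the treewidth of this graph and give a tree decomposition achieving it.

Treewidth 2.
One optimal decomposition is:
Bags: B1 = {2, 4, 6}  B2 = {2, 5, 6}  B3 = {2, 3, 5}  B4 = {1, 3, 5}
Tree: B1–B2, B2–B3, B3–B4

The largest bag has 3 vertices, giving width 2; this decomposition certifies tw(G) ≤ 2. Conversely, {1, 3, 5} is a clique of size 3, and the vertices of any clique must share a bag in every tree decomposition; so some bag has ≥ 3 vertices and tw(G) ≥ 2. Therefore the treewidth is 2.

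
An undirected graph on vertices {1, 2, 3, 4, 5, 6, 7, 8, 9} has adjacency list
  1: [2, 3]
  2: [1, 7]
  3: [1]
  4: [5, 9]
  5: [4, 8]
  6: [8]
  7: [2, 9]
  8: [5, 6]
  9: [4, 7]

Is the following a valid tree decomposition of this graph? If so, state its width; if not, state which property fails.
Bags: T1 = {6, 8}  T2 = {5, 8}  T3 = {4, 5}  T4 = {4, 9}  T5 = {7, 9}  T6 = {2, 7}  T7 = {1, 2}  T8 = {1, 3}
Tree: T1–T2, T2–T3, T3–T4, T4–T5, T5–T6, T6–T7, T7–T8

Checking the three conditions: (i) the bags cover all of {1, 2, 3, 4, 5, 6, 7, 8, 9}; (ii) for each edge, some bag contains both endpoints; (iii) the bags containing any fixed vertex form a subtree. All hold, so the decomposition is valid with width 2 − 1 = 1.

Yes; width 1.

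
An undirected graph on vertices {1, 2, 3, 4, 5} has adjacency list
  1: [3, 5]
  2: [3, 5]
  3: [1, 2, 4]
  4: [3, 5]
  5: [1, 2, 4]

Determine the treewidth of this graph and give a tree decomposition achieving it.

The largest bag has 3 vertices, giving width 2; this decomposition certifies tw(G) ≤ 2. Since 3–4–5–1–3 is a cycle in G, G is not acyclic. Forests are exactly the graphs of treewidth ≤ 1, so tw(G) ≥ 2. The upper and lower bounds meet at 2, so that is the treewidth.

Treewidth 2.
One optimal decomposition is:
Bags: B1 = {3, 4, 5}  B2 = {1, 3, 5}  B3 = {2, 3, 5}
Tree: B1–B2, B2–B3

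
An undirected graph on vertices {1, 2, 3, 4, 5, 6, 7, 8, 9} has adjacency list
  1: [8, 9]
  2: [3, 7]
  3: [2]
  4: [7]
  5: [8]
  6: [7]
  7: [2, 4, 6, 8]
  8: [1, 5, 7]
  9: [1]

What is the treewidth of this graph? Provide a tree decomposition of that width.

Treewidth 1.
Bags: B1 = {7, 8}  B2 = {6, 7}  B3 = {4, 7}  B4 = {1, 8}  B5 = {2, 7}  B6 = {1, 9}  B7 = {2, 3}  B8 = {5, 8}
Tree: B1–B2, B1–B3, B1–B4, B2–B5, B4–B6, B5–B7, B4–B8

Every bag has size at most 2, so the width is 2 − 1 = 1 and tw(G) ≤ 1. Since G has at least one edge (e.g. 7–8), it is not an edgeless graph, so tw(G) ≥ 1. Hence tw(G) = 1 exactly.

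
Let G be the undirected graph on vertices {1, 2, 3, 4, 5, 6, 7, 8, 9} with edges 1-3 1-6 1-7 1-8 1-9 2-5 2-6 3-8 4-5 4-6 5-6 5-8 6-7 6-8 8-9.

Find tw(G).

2

A width-2 tree decomposition is:
Bags: B1 = {1, 6, 8}  B2 = {5, 6, 8}  B3 = {4, 5, 6}  B4 = {1, 3, 8}  B5 = {1, 6, 7}  B6 = {1, 8, 9}  B7 = {2, 5, 6}
Tree: B1–B2, B2–B3, B1–B4, B1–B5, B1–B6, B2–B7
Every bag has size at most 3, so the width is 3 − 1 = 2 and tw(G) ≤ 2. Conversely, {1, 8, 9} is a clique of size 3, and the vertices of any clique must share a bag in every tree decomposition; so some bag has ≥ 3 vertices and tw(G) ≥ 2. Combining the bounds, tw(G) = 2.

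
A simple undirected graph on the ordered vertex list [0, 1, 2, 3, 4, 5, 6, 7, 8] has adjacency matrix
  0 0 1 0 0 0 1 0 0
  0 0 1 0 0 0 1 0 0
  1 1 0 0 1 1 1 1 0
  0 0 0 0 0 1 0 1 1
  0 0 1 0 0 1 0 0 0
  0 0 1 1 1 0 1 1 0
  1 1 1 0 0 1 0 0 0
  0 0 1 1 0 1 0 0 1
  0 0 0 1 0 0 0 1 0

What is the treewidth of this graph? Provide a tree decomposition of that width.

Each bag holds 3 vertices, so the decomposition has width 2, which upper-bounds the treewidth. On the other hand G contains the 3-clique {3, 7, 8}. A clique must lie in a single bag of any decomposition, so no decomposition can have width below 2. Combining the bounds, tw(G) = 2.

Treewidth 2.
One such decomposition:
Bags: B1 = {2, 5, 6}  B2 = {2, 4, 5}  B3 = {2, 5, 7}  B4 = {0, 2, 6}  B5 = {3, 5, 7}  B6 = {3, 7, 8}  B7 = {1, 2, 6}
Tree: B1–B2, B1–B3, B1–B4, B3–B5, B5–B6, B1–B7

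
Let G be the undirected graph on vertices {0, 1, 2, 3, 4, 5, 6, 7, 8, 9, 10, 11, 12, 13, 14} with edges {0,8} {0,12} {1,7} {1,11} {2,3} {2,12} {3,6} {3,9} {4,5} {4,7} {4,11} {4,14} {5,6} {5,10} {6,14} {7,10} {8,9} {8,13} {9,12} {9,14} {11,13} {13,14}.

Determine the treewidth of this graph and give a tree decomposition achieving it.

Treewidth 3.
Bags: B1 = {0, 2, 3, 12}  B2 = {0, 3, 9, 12}  B3 = {0, 3, 8, 9}  B4 = {3, 6, 8, 9}  B5 = {6, 8, 9, 14}  B6 = {6, 8, 13, 14}  B7 = {5, 6, 13, 14}  B8 = {4, 5, 13, 14}  B9 = {4, 5, 11, 13}  B10 = {4, 5, 10, 11}  B11 = {4, 7, 10, 11}  B12 = {1, 7, 10, 11}
Tree: B1–B2, B2–B3, B3–B4, B4–B5, B5–B6, B6–B7, B7–B8, B8–B9, B9–B10, B10–B11, B11–B12

Every bag has size at most 4, so the width is 4 − 1 = 3 and tw(G) ≤ 3. For the lower bound: the 4 vertex sets {0,2,12}, {3}, {9}, {6,8,13,14} are disjoint, each induces a connected subgraph, and every pair is joined by at least one edge of G. Contracting each set to a single vertex therefore yields K_{4} as a minor, and since treewidth is minor-monotone, tw(G) ≥ tw(K_{4}) = 3. Hence tw(G) = 3 exactly.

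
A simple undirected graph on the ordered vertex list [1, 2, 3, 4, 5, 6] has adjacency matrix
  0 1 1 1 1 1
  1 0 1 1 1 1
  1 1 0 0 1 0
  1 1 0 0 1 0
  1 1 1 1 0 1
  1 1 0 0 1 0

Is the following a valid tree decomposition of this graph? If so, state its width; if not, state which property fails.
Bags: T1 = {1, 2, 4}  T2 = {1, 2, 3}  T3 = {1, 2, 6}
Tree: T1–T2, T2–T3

A tree decomposition must satisfy three properties: every vertex lies in some bag; for every edge, both endpoints lie together in some bag; and for every vertex, the bags containing it form a connected subtree. Here vertex 5 appears in no bag, so the decomposition is invalid.

No — vertex 5 appears in no bag.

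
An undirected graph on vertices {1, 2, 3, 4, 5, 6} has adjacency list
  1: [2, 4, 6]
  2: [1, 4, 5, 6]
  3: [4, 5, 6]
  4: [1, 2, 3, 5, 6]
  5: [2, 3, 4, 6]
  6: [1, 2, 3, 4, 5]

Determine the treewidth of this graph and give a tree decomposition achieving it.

The largest bag has 4 vertices, giving width 3; this decomposition certifies tw(G) ≤ 3. For the lower bound, the 4 vertices {1, 2, 4, 6} are pairwise adjacent, and any tree decomposition puts a clique entirely inside one bag — forcing width ≥ 3. Combining the bounds, tw(G) = 3.

Treewidth 3.
One such decomposition:
Bags: B1 = {2, 4, 5, 6}  B2 = {1, 2, 4, 6}  B3 = {3, 4, 5, 6}
Tree: B1–B2, B1–B3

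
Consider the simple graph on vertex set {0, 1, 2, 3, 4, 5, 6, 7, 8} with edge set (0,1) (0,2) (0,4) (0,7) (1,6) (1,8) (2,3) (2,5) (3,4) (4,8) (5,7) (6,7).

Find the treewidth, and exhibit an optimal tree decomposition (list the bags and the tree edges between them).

The largest bag has 4 vertices, giving width 3; this decomposition certifies tw(G) ≤ 3. For the lower bound: the 4 vertex sets {2,3,5}, {4}, {0}, {1,6,7,8} are disjoint, each induces a connected subgraph, and every pair is joined by at least one edge of G. Contracting each set to a single vertex therefore yields K_{4} as a minor, and since treewidth is minor-monotone, tw(G) ≥ tw(K_{4}) = 3. The upper and lower bounds meet at 3, so that is the treewidth.

Treewidth 3.
One such decomposition:
Bags: B1 = {2, 3, 4, 5}  B2 = {0, 2, 4, 5}  B3 = {0, 4, 5, 7}  B4 = {0, 4, 7, 8}  B5 = {0, 1, 7, 8}  B6 = {1, 6, 7, 8}
Tree: B1–B2, B2–B3, B3–B4, B4–B5, B5–B6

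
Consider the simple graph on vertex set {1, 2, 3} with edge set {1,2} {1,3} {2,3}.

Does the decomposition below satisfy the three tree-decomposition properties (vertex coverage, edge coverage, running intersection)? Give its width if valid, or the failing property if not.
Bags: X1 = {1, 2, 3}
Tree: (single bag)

Checking the three conditions: (i) the bags cover all of {1, 2, 3}; (ii) for each edge, some bag contains both endpoints; (iii) the bags containing any fixed vertex form a subtree. All hold, so the decomposition is valid with width 3 − 1 = 2.

Yes; width 2.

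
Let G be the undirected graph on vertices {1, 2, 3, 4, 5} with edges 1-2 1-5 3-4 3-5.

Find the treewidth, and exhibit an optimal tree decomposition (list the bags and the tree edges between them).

Treewidth 1.
One optimal decomposition is:
Bags: B1 = {1, 2}  B2 = {1, 5}  B3 = {3, 5}  B4 = {3, 4}
Tree: B1–B2, B2–B3, B3–B4

The largest bag has 2 vertices, giving width 1; this decomposition certifies tw(G) ≤ 1. Any graph with an edge has treewidth ≥ 1, and G has the edge 2–1. Therefore the treewidth is 1.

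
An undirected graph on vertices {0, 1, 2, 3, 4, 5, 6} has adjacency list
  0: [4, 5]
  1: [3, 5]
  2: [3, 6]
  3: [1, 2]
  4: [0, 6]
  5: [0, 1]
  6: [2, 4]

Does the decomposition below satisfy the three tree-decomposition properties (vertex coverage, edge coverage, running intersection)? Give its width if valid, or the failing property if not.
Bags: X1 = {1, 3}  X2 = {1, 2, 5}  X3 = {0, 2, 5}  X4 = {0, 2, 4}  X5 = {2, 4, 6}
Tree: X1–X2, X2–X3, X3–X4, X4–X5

No — edge (2,3) lies in no bag.

A tree decomposition must satisfy three properties: every vertex lies in some bag; for every edge, both endpoints lie together in some bag; and for every vertex, the bags containing it form a connected subtree. Here edge (2,3) lies in no bag, so the decomposition is invalid.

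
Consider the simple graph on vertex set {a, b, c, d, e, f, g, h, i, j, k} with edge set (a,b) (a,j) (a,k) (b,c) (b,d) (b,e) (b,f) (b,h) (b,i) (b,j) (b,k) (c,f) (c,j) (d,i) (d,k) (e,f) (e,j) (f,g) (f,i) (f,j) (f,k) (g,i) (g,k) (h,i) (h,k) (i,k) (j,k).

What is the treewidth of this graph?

A width-3 tree decomposition is:
Bags: B1 = {b, f, i, k}  B2 = {f, g, i, k}  B3 = {b, f, j, k}  B4 = {b, h, i, k}  B5 = {a, b, j, k}  B6 = {b, c, f, j}  B7 = {b, e, f, j}  B8 = {b, d, i, k}
Tree: B1–B2, B1–B3, B1–B4, B3–B5, B3–B6, B3–B7, B4–B8
Each bag holds 4 vertices, so the decomposition has width 3, which upper-bounds the treewidth. Conversely, {f, g, i, k} is a clique of size 4, and the vertices of any clique must share a bag in every tree decomposition; so some bag has ≥ 4 vertices and tw(G) ≥ 3. The upper and lower bounds meet at 3, so that is the treewidth.

3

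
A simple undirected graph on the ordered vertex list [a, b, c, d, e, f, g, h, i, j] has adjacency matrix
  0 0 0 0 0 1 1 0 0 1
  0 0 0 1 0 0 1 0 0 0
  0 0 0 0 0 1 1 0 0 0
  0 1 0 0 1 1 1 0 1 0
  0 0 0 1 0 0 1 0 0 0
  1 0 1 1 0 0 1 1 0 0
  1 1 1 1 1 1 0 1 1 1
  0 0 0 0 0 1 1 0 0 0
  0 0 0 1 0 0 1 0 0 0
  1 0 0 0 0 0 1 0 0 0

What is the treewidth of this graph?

2

A width-2 tree decomposition is:
Bags: B1 = {d, f, g}  B2 = {d, g, i}  B3 = {b, d, g}  B4 = {a, f, g}  B5 = {a, g, j}  B6 = {d, e, g}  B7 = {f, g, h}  B8 = {c, f, g}
Tree: B1–B2, B1–B3, B1–B4, B4–B5, B3–B6, B4–B7, B4–B8
The largest bag has 3 vertices, giving width 2; this decomposition certifies tw(G) ≤ 2. Conversely, {d, e, g} is a clique of size 3, and the vertices of any clique must share a bag in every tree decomposition; so some bag has ≥ 3 vertices and tw(G) ≥ 2. Therefore the treewidth is 2.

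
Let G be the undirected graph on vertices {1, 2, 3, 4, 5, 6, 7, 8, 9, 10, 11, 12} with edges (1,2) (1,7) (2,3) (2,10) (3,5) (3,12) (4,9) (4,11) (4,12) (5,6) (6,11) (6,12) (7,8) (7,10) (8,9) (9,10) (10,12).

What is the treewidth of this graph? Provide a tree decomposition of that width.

Each bag holds 4 vertices, so the decomposition has width 3, which upper-bounds the treewidth. For the lower bound: the 4 vertex sets {5,6,11}, {4}, {12}, {2,3,9,10} are disjoint, each induces a connected subgraph, and every pair is joined by at least one edge of G. Contracting each set to a single vertex therefore yields K_{4} as a minor, and since treewidth is minor-monotone, tw(G) ≥ tw(K_{4}) = 3. Hence tw(G) = 3 exactly.

Treewidth 3.
One such decomposition:
Bags: B1 = {4, 5, 6, 11}  B2 = {4, 5, 6, 12}  B3 = {3, 4, 5, 12}  B4 = {3, 4, 9, 12}  B5 = {3, 9, 10, 12}  B6 = {2, 3, 9, 10}  B7 = {2, 8, 9, 10}  B8 = {2, 7, 8, 10}  B9 = {1, 2, 7, 8}
Tree: B1–B2, B2–B3, B3–B4, B4–B5, B5–B6, B6–B7, B7–B8, B8–B9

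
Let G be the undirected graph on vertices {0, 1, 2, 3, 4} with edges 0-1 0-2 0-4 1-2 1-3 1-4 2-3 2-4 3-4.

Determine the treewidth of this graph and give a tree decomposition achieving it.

Each bag holds 4 vertices, so the decomposition has width 3, which upper-bounds the treewidth. Conversely, {0, 1, 2, 4} is a clique of size 4, and the vertices of any clique must share a bag in every tree decomposition; so some bag has ≥ 4 vertices and tw(G) ≥ 3. Therefore the treewidth is 3.

Treewidth 3.
One such decomposition:
Bags: B1 = {1, 2, 3, 4}  B2 = {0, 1, 2, 4}
Tree: B1–B2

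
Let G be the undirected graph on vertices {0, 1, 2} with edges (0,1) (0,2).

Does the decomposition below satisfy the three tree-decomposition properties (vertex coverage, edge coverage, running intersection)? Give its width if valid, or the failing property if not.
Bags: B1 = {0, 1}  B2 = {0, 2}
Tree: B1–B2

Vertex coverage: the bags together contain {0, 1, 2}, the full vertex set. Edge coverage: each edge of G has both endpoints in at least one bag. Running intersection: for every vertex, the bags containing it form a connected subtree. All three properties hold, so this is a valid tree decomposition of width max|bag| − 1 = 1, and hence tw(G) ≤ 1.

Yes; width 1.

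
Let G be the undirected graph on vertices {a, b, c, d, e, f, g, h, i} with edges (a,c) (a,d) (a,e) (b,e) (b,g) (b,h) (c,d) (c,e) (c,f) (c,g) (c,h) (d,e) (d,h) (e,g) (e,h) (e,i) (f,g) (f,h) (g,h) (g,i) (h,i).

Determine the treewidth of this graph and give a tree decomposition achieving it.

The largest bag has 4 vertices, giving width 3; this decomposition certifies tw(G) ≤ 3. For the lower bound, the 4 vertices {c, d, e, h} are pairwise adjacent, and any tree decomposition puts a clique entirely inside one bag — forcing width ≥ 3. Therefore the treewidth is 3.

Treewidth 3.
Bags: B1 = {c, e, g, h}  B2 = {b, e, g, h}  B3 = {c, d, e, h}  B4 = {e, g, h, i}  B5 = {c, f, g, h}  B6 = {a, c, d, e}
Tree: B1–B2, B1–B3, B2–B4, B1–B5, B3–B6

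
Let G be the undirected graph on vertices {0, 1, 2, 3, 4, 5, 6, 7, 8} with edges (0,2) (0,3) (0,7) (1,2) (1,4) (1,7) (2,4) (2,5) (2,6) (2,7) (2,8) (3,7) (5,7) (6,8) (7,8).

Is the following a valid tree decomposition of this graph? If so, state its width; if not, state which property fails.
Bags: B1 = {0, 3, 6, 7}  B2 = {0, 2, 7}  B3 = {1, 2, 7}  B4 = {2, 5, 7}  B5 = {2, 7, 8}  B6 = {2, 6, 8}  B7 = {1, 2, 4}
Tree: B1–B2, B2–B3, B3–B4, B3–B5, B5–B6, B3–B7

No — bags containing vertex 6 are not connected in the tree.

A tree decomposition must satisfy three properties: every vertex lies in some bag; for every edge, both endpoints lie together in some bag; and for every vertex, the bags containing it form a connected subtree. Here bags containing vertex 6 are not connected in the tree, so the decomposition is invalid.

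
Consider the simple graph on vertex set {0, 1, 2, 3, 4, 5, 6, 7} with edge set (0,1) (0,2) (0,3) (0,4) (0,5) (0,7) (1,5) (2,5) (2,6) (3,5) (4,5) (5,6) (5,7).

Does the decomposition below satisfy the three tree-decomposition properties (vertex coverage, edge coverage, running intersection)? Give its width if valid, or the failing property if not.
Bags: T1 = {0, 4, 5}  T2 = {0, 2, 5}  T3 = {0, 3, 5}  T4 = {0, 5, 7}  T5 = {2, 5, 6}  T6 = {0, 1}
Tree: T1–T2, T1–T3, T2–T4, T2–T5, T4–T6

No — edge (5,1) lies in no bag.

A tree decomposition must satisfy three properties: every vertex lies in some bag; for every edge, both endpoints lie together in some bag; and for every vertex, the bags containing it form a connected subtree. Here edge (5,1) lies in no bag, so the decomposition is invalid.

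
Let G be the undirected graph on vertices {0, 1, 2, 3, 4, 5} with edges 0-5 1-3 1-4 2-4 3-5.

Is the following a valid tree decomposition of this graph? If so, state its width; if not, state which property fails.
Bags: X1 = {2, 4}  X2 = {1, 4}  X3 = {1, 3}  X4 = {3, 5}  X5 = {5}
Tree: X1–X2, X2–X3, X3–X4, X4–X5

No — vertex 0 appears in no bag.

A tree decomposition must satisfy three properties: every vertex lies in some bag; for every edge, both endpoints lie together in some bag; and for every vertex, the bags containing it form a connected subtree. Here vertex 0 appears in no bag, so the decomposition is invalid.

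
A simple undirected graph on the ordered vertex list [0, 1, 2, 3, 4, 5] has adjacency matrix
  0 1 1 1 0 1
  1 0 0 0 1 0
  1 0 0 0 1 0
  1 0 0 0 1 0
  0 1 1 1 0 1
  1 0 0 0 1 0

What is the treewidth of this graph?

A width-2 tree decomposition is:
Bags: B1 = {0, 1, 4}  B2 = {0, 4, 5}  B3 = {0, 2, 4}  B4 = {0, 3, 4}
Tree: B1–B2, B2–B3, B3–B4
Every bag has size at most 3, so the width is 3 − 1 = 2 and tw(G) ≤ 2. The edges 1–0–5–4–1 form a cycle, so G is not a tree and its treewidth is at least 2. Hence tw(G) = 2 exactly.

2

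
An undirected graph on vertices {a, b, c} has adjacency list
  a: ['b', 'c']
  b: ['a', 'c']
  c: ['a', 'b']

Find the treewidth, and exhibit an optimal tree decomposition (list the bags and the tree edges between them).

With just one bag of size 3, the width is 3 − 1 = 2, so tw(G) ≤ 2. Conversely, {a, b, c} is a clique of size 3, and the vertices of any clique must share a bag in every tree decomposition; so some bag has ≥ 3 vertices and tw(G) ≥ 2. Therefore the treewidth is 2.

Treewidth 2.
Bags: B1 = {a, b, c}
Tree: (single bag)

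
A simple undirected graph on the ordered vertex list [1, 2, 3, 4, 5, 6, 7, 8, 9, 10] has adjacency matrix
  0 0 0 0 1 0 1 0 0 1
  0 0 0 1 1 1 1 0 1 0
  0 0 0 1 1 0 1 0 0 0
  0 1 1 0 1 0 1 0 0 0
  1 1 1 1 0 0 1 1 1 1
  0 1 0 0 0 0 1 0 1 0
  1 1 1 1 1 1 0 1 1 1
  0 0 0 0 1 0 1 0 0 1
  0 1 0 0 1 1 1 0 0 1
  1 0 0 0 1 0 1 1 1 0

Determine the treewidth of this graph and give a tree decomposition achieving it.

Each bag holds 4 vertices, so the decomposition has width 3, which upper-bounds the treewidth. Conversely, {5, 7, 8, 10} is a clique of size 4, and the vertices of any clique must share a bag in every tree decomposition; so some bag has ≥ 4 vertices and tw(G) ≥ 3. Combining the bounds, tw(G) = 3.

Treewidth 3.
Bags: B1 = {2, 5, 7, 9}  B2 = {5, 7, 9, 10}  B3 = {2, 4, 5, 7}  B4 = {1, 5, 7, 10}  B5 = {5, 7, 8, 10}  B6 = {2, 6, 7, 9}  B7 = {3, 4, 5, 7}
Tree: B1–B2, B1–B3, B2–B4, B4–B5, B1–B6, B3–B7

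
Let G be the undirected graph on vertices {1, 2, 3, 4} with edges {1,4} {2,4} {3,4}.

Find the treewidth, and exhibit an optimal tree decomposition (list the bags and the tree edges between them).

Each bag holds 2 vertices, so the decomposition has width 1, which upper-bounds the treewidth. G has an edge, so its treewidth is at least 1. Combining the bounds, tw(G) = 1.

Treewidth 1.
Bags: B1 = {2, 4}  B2 = {3, 4}  B3 = {1, 4}
Tree: B1–B2, B2–B3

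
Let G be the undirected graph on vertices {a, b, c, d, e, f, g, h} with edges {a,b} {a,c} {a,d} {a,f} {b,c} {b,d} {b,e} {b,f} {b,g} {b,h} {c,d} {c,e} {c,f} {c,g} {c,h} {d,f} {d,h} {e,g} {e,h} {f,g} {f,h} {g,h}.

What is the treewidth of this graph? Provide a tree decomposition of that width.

Treewidth 4.
One such decomposition:
Bags: B1 = {b, c, f, g, h}  B2 = {b, c, d, f, h}  B3 = {a, b, c, d, f}  B4 = {b, c, e, g, h}
Tree: B1–B2, B2–B3, B1–B4

The largest bag has 5 vertices, giving width 4; this decomposition certifies tw(G) ≤ 4. For the lower bound, the 5 vertices {b, c, e, g, h} are pairwise adjacent, and any tree decomposition puts a clique entirely inside one bag — forcing width ≥ 4. Combining the bounds, tw(G) = 4.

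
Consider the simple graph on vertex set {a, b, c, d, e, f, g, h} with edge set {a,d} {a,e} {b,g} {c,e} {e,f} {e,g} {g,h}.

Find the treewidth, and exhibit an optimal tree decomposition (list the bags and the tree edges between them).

Every bag has size at most 2, so the width is 2 − 1 = 1 and tw(G) ≤ 1. Any graph with an edge has treewidth ≥ 1, and G has the edge g–e. Hence tw(G) = 1 exactly.

Treewidth 1.
One such decomposition:
Bags: B1 = {e, g}  B2 = {b, g}  B3 = {g, h}  B4 = {a, e}  B5 = {a, d}  B6 = {c, e}  B7 = {e, f}
Tree: B1–B2, B1–B3, B1–B4, B4–B5, B4–B6, B6–B7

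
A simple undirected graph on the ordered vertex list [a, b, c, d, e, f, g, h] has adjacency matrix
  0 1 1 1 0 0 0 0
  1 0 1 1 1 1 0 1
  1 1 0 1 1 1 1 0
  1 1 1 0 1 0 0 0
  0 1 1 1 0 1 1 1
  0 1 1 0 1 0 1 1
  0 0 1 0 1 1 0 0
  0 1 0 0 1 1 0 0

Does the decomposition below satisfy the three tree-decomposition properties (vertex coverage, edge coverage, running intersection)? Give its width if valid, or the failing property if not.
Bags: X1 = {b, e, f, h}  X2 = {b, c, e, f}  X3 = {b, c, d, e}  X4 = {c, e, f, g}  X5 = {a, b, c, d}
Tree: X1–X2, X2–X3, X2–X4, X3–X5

Every vertex of G appears in some bag (union = {a, b, c, d, e, f, g, h}); every edge is covered by a bag; and for each vertex v the set of bags containing v is connected in the bag tree. The decomposition is therefore valid. The largest bag has 4 vertices, so the width is 3.

Yes; width 3.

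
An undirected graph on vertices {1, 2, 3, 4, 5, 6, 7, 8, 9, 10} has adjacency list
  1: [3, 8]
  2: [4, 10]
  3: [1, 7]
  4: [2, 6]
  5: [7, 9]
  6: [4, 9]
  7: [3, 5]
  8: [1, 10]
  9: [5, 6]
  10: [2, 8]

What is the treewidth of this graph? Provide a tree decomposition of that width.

Treewidth 2.
Bags: B1 = {5, 6, 9}  B2 = {5, 6, 7}  B3 = {3, 6, 7}  B4 = {1, 3, 6}  B5 = {1, 6, 8}  B6 = {6, 8, 10}  B7 = {2, 6, 10}  B8 = {2, 4, 6}
Tree: B1–B2, B2–B3, B3–B4, B4–B5, B5–B6, B6–B7, B7–B8

Each bag holds 3 vertices, so the decomposition has width 2, which upper-bounds the treewidth. For the lower bound, G contains the cycle 6–9–5–7–3–1–8–10–2–4–6, so G is not a forest; only forests have treewidth ≤ 1, hence tw(G) ≥ 2. Combining the bounds, tw(G) = 2.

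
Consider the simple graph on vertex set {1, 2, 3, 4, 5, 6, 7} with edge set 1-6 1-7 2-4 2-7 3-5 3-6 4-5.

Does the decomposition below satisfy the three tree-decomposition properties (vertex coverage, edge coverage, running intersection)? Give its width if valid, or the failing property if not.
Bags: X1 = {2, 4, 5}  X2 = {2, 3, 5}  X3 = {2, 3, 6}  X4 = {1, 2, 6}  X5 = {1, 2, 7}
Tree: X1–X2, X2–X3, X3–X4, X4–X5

Yes; width 2.

Vertex coverage: the bags together contain {1, 2, 3, 4, 5, 6, 7}, the full vertex set. Edge coverage: each edge of G has both endpoints in at least one bag. Running intersection: for every vertex, the bags containing it form a connected subtree. All three properties hold, so this is a valid tree decomposition of width max|bag| − 1 = 2, and hence tw(G) ≤ 2.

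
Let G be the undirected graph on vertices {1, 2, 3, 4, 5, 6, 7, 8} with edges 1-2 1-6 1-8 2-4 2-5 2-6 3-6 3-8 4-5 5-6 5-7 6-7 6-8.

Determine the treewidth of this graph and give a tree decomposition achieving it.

Treewidth 2.
One such decomposition:
Bags: B1 = {2, 5, 6}  B2 = {2, 4, 5}  B3 = {1, 2, 6}  B4 = {1, 6, 8}  B5 = {5, 6, 7}  B6 = {3, 6, 8}
Tree: B1–B2, B1–B3, B3–B4, B1–B5, B4–B6

Every bag has size at most 3, so the width is 3 − 1 = 2 and tw(G) ≤ 2. For the lower bound, the 3 vertices {2, 4, 5} are pairwise adjacent, and any tree decomposition puts a clique entirely inside one bag — forcing width ≥ 2. Combining the bounds, tw(G) = 2.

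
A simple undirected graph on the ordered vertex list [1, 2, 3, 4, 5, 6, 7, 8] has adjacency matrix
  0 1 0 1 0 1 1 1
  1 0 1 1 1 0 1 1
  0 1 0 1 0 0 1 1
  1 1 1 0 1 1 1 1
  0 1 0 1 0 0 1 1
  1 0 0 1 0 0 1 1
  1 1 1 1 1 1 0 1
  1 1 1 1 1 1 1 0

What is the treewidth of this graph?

A width-4 tree decomposition is:
Bags: B1 = {1, 4, 6, 7, 8}  B2 = {1, 2, 4, 7, 8}  B3 = {2, 4, 5, 7, 8}  B4 = {2, 3, 4, 7, 8}
Tree: B1–B2, B2–B3, B2–B4
The largest bag has 5 vertices, giving width 4; this decomposition certifies tw(G) ≤ 4. On the other hand G contains the 5-clique {1, 2, 4, 7, 8}. A clique must lie in a single bag of any decomposition, so no decomposition can have width below 4. Hence tw(G) = 4 exactly.

4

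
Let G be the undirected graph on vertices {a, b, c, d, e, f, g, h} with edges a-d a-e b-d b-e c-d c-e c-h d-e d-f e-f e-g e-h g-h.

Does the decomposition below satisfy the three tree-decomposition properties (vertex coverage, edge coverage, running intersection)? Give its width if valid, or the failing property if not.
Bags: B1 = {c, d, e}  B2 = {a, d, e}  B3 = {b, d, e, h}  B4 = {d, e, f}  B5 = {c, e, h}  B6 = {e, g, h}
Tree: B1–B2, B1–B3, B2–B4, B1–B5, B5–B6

A tree decomposition must satisfy three properties: every vertex lies in some bag; for every edge, both endpoints lie together in some bag; and for every vertex, the bags containing it form a connected subtree. Here bags containing vertex h are not connected in the tree, so the decomposition is invalid.

No — bags containing vertex h are not connected in the tree.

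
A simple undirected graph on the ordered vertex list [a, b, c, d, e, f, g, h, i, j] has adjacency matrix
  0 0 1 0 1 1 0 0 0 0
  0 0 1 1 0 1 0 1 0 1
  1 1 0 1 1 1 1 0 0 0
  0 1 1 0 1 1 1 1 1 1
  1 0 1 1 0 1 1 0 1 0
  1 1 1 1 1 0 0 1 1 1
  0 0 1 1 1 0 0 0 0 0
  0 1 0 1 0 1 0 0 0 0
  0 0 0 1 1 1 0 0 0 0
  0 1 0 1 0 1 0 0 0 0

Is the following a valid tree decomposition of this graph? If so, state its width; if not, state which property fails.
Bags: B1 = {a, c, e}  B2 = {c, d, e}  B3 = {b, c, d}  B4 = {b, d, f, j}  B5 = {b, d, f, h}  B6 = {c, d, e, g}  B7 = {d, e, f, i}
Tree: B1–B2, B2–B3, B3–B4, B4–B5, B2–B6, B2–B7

A tree decomposition must satisfy three properties: every vertex lies in some bag; for every edge, both endpoints lie together in some bag; and for every vertex, the bags containing it form a connected subtree. Here edge (f,c) lies in no bag, so the decomposition is invalid.

No — edge (f,c) lies in no bag.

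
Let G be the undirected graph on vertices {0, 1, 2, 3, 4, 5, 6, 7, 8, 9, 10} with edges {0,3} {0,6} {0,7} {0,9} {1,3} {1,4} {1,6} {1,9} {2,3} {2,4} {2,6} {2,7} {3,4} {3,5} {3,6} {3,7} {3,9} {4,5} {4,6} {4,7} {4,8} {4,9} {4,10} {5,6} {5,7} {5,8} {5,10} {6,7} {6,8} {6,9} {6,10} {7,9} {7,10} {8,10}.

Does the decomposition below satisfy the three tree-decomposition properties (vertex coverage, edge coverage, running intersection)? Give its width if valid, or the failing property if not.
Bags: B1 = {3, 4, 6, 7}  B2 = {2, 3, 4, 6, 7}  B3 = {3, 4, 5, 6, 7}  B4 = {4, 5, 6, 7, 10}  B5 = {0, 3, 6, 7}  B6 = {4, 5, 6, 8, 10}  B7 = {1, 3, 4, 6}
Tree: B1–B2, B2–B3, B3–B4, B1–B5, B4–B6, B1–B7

A tree decomposition must satisfy three properties: every vertex lies in some bag; for every edge, both endpoints lie together in some bag; and for every vertex, the bags containing it form a connected subtree. Here vertex 9 appears in no bag, so the decomposition is invalid.

No — vertex 9 appears in no bag.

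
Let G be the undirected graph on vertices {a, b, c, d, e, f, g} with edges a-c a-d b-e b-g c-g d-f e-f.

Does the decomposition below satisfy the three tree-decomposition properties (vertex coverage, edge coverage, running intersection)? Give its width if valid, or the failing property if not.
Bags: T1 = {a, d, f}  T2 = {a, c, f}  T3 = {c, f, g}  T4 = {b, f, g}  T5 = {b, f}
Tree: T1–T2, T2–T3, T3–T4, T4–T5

No — vertex e appears in no bag.

A tree decomposition must satisfy three properties: every vertex lies in some bag; for every edge, both endpoints lie together in some bag; and for every vertex, the bags containing it form a connected subtree. Here vertex e appears in no bag, so the decomposition is invalid.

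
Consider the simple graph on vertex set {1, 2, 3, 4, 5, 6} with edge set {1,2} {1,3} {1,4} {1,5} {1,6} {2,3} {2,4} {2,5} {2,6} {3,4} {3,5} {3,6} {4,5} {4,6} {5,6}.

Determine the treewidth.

5

A width-5 tree decomposition is:
Bags: B1 = {1, 2, 3, 4, 5, 6}
Tree: (single bag)
With just one bag of size 6, the width is 6 − 1 = 5, so tw(G) ≤ 5. Conversely, {1, 2, 3, 4, 5, 6} is a clique of size 6, and the vertices of any clique must share a bag in every tree decomposition; so some bag has ≥ 6 vertices and tw(G) ≥ 5. Combining the bounds, tw(G) = 5.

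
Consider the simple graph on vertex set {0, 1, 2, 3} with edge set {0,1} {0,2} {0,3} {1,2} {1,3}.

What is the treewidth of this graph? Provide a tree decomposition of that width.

Each bag holds 3 vertices, so the decomposition has width 2, which upper-bounds the treewidth. On the other hand G contains the 3-clique {0, 1, 2}. A clique must lie in a single bag of any decomposition, so no decomposition can have width below 2. Hence tw(G) = 2 exactly.

Treewidth 2.
One optimal decomposition is:
Bags: B1 = {0, 1, 3}  B2 = {0, 1, 2}
Tree: B1–B2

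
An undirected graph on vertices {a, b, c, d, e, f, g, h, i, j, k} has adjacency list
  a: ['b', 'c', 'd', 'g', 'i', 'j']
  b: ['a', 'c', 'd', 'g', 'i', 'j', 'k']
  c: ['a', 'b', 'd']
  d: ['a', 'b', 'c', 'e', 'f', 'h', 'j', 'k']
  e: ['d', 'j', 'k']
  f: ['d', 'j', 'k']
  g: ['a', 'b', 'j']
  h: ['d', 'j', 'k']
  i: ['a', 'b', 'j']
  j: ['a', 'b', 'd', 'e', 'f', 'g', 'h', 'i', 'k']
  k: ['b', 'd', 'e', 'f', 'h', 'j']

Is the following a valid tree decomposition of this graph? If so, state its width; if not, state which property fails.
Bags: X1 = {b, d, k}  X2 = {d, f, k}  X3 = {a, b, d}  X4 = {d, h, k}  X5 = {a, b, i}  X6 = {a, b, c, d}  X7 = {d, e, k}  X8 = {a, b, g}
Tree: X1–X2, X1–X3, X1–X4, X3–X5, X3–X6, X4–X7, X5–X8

No — vertex j appears in no bag.

A tree decomposition must satisfy three properties: every vertex lies in some bag; for every edge, both endpoints lie together in some bag; and for every vertex, the bags containing it form a connected subtree. Here vertex j appears in no bag, so the decomposition is invalid.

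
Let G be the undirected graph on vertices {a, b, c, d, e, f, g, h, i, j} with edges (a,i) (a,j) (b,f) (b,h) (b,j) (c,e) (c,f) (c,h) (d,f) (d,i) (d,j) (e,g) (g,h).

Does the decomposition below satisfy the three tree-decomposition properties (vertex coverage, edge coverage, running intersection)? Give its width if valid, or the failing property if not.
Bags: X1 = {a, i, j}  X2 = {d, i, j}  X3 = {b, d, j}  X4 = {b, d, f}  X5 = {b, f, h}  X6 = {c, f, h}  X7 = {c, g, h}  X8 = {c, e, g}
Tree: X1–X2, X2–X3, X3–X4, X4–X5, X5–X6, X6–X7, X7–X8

Checking the three conditions: (i) the bags cover all of {a, b, c, d, e, f, g, h, i, j}; (ii) for each edge, some bag contains both endpoints; (iii) the bags containing any fixed vertex form a subtree. All hold, so the decomposition is valid with width 3 − 1 = 2.

Yes; width 2.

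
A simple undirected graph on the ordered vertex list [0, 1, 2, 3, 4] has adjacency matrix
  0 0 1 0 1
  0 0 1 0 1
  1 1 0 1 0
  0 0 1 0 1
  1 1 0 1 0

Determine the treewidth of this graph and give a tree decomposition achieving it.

Every bag has size at most 3, so the width is 3 − 1 = 2 and tw(G) ≤ 2. The edges 2–1–4–0–2 form a cycle, so G is not a tree and its treewidth is at least 2. Combining the bounds, tw(G) = 2.

Treewidth 2.
Bags: B1 = {1, 2, 4}  B2 = {0, 2, 4}  B3 = {2, 3, 4}
Tree: B1–B2, B2–B3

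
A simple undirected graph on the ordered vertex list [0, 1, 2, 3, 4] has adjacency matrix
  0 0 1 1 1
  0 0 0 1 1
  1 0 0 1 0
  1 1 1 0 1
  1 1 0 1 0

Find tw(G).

A width-2 tree decomposition is:
Bags: B1 = {1, 3, 4}  B2 = {0, 3, 4}  B3 = {0, 2, 3}
Tree: B1–B2, B2–B3
Every bag has size at most 3, so the width is 3 − 1 = 2 and tw(G) ≤ 2. For the lower bound, the 3 vertices {0, 2, 3} are pairwise adjacent, and any tree decomposition puts a clique entirely inside one bag — forcing width ≥ 2. Hence tw(G) = 2 exactly.

2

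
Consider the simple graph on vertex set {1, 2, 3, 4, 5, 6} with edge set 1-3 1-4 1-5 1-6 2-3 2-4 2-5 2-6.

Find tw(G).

2

A width-2 tree decomposition is:
Bags: B1 = {1, 2, 4}  B2 = {1, 2, 3}  B3 = {1, 2, 6}  B4 = {1, 2, 5}
Tree: B1–B2, B2–B3, B3–B4
Each bag holds 3 vertices, so the decomposition has width 2, which upper-bounds the treewidth. For the lower bound, G contains the cycle 4–1–3–2–4, so G is not a forest; only forests have treewidth ≤ 1, hence tw(G) ≥ 2. Combining the bounds, tw(G) = 2.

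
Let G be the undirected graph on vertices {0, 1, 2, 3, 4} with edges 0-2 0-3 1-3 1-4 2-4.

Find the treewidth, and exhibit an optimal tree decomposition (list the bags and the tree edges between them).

Treewidth 2.
One such decomposition:
Bags: B1 = {1, 2, 4}  B2 = {0, 1, 2}  B3 = {0, 1, 3}
Tree: B1–B2, B2–B3

Each bag holds 3 vertices, so the decomposition has width 2, which upper-bounds the treewidth. The edges 1–4–2–0–3–1 form a cycle, so G is not a tree and its treewidth is at least 2. Hence tw(G) = 2 exactly.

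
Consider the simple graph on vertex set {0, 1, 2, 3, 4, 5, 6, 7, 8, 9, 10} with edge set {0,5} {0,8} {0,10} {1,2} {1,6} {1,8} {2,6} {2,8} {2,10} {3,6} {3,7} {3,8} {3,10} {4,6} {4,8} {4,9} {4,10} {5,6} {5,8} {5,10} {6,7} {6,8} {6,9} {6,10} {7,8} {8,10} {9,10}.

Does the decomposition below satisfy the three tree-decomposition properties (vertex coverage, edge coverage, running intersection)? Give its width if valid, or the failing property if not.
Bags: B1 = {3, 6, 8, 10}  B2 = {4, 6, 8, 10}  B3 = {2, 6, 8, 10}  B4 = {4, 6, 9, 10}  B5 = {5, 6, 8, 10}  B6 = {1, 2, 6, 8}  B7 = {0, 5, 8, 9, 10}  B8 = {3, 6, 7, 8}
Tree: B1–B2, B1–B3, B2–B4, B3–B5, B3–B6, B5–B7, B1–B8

A tree decomposition must satisfy three properties: every vertex lies in some bag; for every edge, both endpoints lie together in some bag; and for every vertex, the bags containing it form a connected subtree. Here bags containing vertex 9 are not connected in the tree, so the decomposition is invalid.

No — bags containing vertex 9 are not connected in the tree.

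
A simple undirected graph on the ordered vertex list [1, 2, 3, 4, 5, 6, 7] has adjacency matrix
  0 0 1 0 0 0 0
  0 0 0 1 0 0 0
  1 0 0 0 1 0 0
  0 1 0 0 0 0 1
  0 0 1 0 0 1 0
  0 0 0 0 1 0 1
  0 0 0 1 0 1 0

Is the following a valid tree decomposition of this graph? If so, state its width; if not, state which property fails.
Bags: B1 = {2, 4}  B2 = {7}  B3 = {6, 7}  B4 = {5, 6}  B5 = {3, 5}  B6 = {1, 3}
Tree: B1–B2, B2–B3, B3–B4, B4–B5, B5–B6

No — edge (4,7) lies in no bag.

A tree decomposition must satisfy three properties: every vertex lies in some bag; for every edge, both endpoints lie together in some bag; and for every vertex, the bags containing it form a connected subtree. Here edge (4,7) lies in no bag, so the decomposition is invalid.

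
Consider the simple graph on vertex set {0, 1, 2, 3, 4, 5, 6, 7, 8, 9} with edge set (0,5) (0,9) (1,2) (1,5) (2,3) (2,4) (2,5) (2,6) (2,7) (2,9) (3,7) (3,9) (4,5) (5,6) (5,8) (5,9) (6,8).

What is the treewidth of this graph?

A width-2 tree decomposition is:
Bags: B1 = {2, 3, 7}  B2 = {2, 3, 9}  B3 = {2, 5, 9}  B4 = {2, 4, 5}  B5 = {2, 5, 6}  B6 = {5, 6, 8}  B7 = {0, 5, 9}  B8 = {1, 2, 5}
Tree: B1–B2, B2–B3, B3–B4, B3–B5, B5–B6, B3–B7, B3–B8
Each bag holds 3 vertices, so the decomposition has width 2, which upper-bounds the treewidth. Conversely, {0, 5, 9} is a clique of size 3, and the vertices of any clique must share a bag in every tree decomposition; so some bag has ≥ 3 vertices and tw(G) ≥ 2. Hence tw(G) = 2 exactly.

2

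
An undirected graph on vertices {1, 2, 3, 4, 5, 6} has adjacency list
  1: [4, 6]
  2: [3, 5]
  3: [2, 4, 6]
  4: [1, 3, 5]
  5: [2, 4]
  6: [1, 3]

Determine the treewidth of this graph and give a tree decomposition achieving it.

Every bag has size at most 3, so the width is 3 − 1 = 2 and tw(G) ≤ 2. Since 6–1–4–3–6 is a cycle in G, G is not acyclic. Forests are exactly the graphs of treewidth ≤ 1, so tw(G) ≥ 2. Therefore the treewidth is 2.

Treewidth 2.
One optimal decomposition is:
Bags: B1 = {1, 3, 6}  B2 = {1, 3, 4}  B3 = {2, 3, 4}  B4 = {2, 4, 5}
Tree: B1–B2, B2–B3, B3–B4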